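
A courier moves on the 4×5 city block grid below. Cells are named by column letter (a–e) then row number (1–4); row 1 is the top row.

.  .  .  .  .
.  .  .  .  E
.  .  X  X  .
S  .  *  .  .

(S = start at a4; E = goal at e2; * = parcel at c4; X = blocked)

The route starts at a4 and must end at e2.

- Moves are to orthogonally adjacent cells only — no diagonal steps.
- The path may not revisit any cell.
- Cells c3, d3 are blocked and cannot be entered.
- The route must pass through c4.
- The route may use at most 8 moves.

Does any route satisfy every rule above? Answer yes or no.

One route that works: a4 → b4 → c4 → d4 → e4 → e3 → e2.

yes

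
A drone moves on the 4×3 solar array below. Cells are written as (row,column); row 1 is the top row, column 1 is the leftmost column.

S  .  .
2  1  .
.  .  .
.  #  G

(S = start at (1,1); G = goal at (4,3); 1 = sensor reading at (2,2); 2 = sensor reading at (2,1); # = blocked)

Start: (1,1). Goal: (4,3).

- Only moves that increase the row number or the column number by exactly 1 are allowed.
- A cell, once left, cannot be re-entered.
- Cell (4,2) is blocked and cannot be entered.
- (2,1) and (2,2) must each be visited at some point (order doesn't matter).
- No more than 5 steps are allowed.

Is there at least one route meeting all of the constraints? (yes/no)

yes

One route that works: (1,1) → (2,1) → (2,2) → (3,2) → (3,3) → (4,3).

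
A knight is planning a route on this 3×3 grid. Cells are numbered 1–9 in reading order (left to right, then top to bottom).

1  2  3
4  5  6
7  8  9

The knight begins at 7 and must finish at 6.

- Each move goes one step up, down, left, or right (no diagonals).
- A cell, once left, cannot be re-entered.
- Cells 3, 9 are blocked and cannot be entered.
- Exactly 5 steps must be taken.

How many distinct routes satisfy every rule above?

1

Need simple routes of exactly 5 moves from 7 to 6 (Manhattan distance 3, so 1 moves are spent on a detour and 1 undoing it).
Enumerating: 7 4 1 2 5 6.
That gives 1 route.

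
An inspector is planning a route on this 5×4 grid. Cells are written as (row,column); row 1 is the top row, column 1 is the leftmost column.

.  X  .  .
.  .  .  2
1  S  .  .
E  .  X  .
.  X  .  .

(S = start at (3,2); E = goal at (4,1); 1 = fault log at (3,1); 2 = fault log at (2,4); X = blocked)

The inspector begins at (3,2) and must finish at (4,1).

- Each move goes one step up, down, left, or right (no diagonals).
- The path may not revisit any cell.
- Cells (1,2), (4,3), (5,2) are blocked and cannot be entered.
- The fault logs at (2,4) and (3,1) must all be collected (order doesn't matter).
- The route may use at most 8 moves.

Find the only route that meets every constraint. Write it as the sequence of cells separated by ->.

The 8-move cap with required stops at (2,4), (3,1) leaves no slack for detours.
Route from (3,2): 2× right (reaching (3,4)), up to (2,4), 3× left (reaching (2,1)), 2× down (reaching (4,1)) — 8 moves in all.
Check: all required cells visited; 8 ≤ 8 moves.

(3,2) -> (3,3) -> (3,4) -> (2,4) -> (2,3) -> (2,2) -> (2,1) -> (3,1) -> (4,1)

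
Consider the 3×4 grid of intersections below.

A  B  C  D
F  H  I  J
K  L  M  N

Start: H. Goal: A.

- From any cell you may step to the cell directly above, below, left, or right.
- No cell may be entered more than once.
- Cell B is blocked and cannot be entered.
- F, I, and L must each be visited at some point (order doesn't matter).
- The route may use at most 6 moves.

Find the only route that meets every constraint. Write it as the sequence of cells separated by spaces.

Any route must reach F, I, and L and still end at A within 6 moves, so the order of the required stops is forced.
Route from H: right to I, down to M, 2× left (reaching K), 2× up (reaching A) — 6 moves in all.
Check: all required cells visited; 6 ≤ 6 moves.

H I M L K F A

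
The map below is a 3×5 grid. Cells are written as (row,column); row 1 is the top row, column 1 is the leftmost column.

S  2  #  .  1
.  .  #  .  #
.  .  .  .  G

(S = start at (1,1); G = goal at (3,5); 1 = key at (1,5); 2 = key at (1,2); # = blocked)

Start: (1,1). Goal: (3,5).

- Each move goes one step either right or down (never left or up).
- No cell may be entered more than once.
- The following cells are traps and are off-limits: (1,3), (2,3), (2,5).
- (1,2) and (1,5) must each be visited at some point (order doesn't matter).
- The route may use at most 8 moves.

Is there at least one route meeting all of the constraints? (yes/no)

Right/down moves force the required cells to be taken in the order (1,2), (1,5). Every right/down route from (1,2) to (1,5) runs into a blocked cell, so that leg cannot be completed.

no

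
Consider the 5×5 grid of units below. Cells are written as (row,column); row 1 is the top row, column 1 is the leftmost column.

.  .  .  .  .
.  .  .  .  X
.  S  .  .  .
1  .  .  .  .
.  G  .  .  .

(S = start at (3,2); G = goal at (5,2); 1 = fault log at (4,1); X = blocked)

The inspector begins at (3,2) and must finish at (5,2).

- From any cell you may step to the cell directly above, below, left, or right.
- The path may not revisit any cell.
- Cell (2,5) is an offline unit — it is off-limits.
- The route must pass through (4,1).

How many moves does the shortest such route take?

4

Any route passes through (4,1) somewhere between (3,2) and (5,2). Summing Manhattan distances along the two legs ((3,2) → (4,1) → (5,2)) gives a lower bound of 2 + 2 = 4 moves.
A route of 4 moves achieves this: (3,2) → (4,2) → (4,1) → (5,1) → (5,2).
Since 4 matches the lower bound, it is optimal.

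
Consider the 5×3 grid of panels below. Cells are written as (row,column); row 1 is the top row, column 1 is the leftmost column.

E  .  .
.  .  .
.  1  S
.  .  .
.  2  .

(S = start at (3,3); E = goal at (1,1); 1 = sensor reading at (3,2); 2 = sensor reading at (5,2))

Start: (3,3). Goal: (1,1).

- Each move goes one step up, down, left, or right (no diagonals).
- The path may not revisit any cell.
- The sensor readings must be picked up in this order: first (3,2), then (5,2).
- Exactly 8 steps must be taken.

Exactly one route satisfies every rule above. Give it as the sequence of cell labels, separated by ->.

The waypoints must appear in the order (3,2), (5,2), with no cell reused.
Route from (3,3): left to (3,2), 2× down (reaching (5,2)), left to (5,1), 4× up (reaching (1,1)) — 8 moves in all.
Check: order respected (1 at step 1, 2 at step 3); 8 moves as required.

(3,3) -> (3,2) -> (4,2) -> (5,2) -> (5,1) -> (4,1) -> (3,1) -> (2,1) -> (1,1)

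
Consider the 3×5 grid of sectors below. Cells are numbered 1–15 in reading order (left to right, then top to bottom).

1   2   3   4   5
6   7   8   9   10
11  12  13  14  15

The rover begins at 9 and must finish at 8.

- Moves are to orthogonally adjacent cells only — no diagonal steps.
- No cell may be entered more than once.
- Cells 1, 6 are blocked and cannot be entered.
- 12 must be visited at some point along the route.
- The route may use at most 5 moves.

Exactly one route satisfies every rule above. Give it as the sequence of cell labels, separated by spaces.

9 14 13 12 7 8

Any route must reach 12 and still end at 8 within 5 moves, so the order of the required stops is forced.
Route from 9: down 1 to 14, left 2 to 12, up 1 to 7, right 1 to 8 — 5 moves in all.
Check: all required cells visited; 5 ≤ 5 moves.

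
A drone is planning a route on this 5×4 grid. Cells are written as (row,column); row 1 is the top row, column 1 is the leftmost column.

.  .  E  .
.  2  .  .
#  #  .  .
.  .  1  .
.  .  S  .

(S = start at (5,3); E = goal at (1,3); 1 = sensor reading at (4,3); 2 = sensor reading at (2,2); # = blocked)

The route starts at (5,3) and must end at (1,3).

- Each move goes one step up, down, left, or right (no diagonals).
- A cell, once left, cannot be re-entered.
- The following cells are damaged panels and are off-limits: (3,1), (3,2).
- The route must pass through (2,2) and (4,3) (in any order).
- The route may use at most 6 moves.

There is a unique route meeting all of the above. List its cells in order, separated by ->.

Any route must reach (2,2) and (4,3) and still end at (1,3) within 6 moves, so the order of the required stops is forced.
Route from (5,3): 3× up (reaching (2,3)), left to (2,2), up to (1,2), right to (1,3) — 6 moves in all.
Check: all required cells visited; 6 ≤ 6 moves.

(5,3) -> (4,3) -> (3,3) -> (2,3) -> (2,2) -> (1,2) -> (1,3)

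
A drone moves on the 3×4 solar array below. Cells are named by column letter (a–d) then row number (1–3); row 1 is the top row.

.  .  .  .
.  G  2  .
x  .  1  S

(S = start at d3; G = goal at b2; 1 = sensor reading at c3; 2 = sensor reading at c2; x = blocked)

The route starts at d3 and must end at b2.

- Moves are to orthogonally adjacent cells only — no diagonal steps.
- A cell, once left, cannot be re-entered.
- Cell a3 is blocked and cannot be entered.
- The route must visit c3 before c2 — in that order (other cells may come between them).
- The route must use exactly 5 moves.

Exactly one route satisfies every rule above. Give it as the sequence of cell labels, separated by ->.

d3 -> c3 -> c2 -> c1 -> b1 -> b2

The waypoints must appear in the order c3, c2, with no cell reused.
Route from d3: left to c3, 2× up (reaching c1), left to b1, down to b2 — 5 moves in all.
Check: order respected (1 at step 1, 2 at step 2); 5 moves as required.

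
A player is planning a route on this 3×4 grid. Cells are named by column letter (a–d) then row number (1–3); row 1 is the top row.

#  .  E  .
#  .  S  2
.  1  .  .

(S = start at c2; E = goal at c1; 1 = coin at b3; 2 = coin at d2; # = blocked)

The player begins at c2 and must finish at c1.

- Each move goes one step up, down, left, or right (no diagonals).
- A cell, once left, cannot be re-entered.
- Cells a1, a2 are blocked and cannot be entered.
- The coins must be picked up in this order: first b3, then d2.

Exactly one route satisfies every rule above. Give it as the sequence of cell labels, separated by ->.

c2 -> b2 -> b3 -> c3 -> d3 -> d2 -> d1 -> c1

The waypoints must appear in the order b3, d2, with no cell reused.
Route from c2: left to b2, down to b3, 2× right (reaching d3), 2× up (reaching d1), left to c1 — 7 moves in all.
Check: order respected (1 at step 2, 2 at step 5).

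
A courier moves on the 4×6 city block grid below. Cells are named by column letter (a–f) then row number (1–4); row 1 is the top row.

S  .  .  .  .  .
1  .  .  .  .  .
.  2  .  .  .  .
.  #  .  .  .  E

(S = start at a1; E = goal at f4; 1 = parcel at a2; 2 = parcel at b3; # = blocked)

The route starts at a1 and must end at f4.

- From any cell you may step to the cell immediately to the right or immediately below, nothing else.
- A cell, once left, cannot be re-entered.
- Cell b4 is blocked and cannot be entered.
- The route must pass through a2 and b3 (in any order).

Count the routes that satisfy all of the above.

A right/down-only route from a1 to f4 makes exactly 3 down-moves and 5 right-moves in some order.
With no other constraints that would be C(8,3) = 56 routes.
A monotone route can only reach the required cells in the order a2, b3, so split there and multiply the segment counts (each segment already excludes blocked cells): a1→a2: 1; a2→b3: 2; b3→f4: 4; product = 8.
That gives 8 routes.

8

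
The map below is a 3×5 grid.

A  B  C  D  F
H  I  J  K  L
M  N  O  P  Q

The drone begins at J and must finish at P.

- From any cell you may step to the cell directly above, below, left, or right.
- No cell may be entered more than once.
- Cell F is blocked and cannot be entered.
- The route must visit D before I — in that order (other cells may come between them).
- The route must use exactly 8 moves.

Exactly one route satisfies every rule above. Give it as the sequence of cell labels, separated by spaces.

J K D C B I N O P

The waypoints must appear in the order D, I, with no cell reused.
Route from J: right to K, up to D, 2× left (reaching B), 2× down (reaching N), 2× right (reaching P) — 8 moves in all.
Check: order respected (D at step 2, I at step 5); 8 moves as required.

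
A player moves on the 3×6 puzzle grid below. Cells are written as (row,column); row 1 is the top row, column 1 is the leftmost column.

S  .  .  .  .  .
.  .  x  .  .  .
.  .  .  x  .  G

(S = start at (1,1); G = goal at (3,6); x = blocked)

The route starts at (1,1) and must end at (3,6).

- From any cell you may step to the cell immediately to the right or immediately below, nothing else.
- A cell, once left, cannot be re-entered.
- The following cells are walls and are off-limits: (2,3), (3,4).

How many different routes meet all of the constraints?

A right/down-only route from (1,1) to (3,6) makes exactly 2 down-moves and 5 right-moves in some order.
With no other constraints that would be C(7,2) = 21 routes.
Subtract routes through each blocked cell (inclusion–exclusion for overlaps): − through (2,3): 12 − through (3,4): 10 + through (2,3)&(3,4): 6 → 5.
That gives 5 routes.

5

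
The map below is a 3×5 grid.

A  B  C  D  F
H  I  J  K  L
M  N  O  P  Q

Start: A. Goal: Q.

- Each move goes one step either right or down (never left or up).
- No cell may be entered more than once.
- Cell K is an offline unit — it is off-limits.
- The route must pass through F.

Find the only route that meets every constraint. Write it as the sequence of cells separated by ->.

A -> B -> C -> D -> F -> L -> Q

Moves only go right or down, so the column and row indices never decrease.
Route from A: right 4 to F, down 2 to Q — 6 moves in all.
Check: all required cells visited.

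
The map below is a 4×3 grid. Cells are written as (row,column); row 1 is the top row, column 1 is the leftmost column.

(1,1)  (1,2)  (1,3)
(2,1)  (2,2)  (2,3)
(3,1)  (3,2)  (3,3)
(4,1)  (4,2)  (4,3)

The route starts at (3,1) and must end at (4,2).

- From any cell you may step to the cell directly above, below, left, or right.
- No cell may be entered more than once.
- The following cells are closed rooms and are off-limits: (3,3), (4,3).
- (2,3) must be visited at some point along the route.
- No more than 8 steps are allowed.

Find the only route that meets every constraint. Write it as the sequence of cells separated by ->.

(3,1) -> (2,1) -> (1,1) -> (1,2) -> (1,3) -> (2,3) -> (2,2) -> (3,2) -> (4,2)

Any route must reach (2,3) and still end at (4,2) within 8 moves, so the order of the required stops is forced.
Route from (3,1): up 2 to (1,1), right 2 to (1,3), down 1 to (2,3), left 1 to (2,2), down 2 to (4,2) — 8 moves in all.
Check: all required cells visited; 8 ≤ 8 moves.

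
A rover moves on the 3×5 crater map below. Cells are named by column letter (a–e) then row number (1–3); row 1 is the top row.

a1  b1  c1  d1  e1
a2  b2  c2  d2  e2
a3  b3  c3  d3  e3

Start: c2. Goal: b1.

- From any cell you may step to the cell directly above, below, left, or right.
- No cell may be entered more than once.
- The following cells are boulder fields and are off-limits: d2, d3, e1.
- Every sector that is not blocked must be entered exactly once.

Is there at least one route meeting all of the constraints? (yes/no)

no

Cell d1 has only one open neighbour but is neither the start nor the goal, so a Hamiltonian route would have to both enter and leave it through the same neighbour — impossible without revisiting.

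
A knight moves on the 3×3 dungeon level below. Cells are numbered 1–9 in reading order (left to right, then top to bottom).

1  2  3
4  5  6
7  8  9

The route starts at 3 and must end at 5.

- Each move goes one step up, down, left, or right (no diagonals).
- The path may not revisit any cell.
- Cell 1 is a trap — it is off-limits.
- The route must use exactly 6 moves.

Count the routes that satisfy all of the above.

1

Need simple routes of exactly 6 moves from 3 to 5 (Manhattan distance 2, so 2 moves are spent on a detour and 2 undoing it).
Enumerating: 3 6 9 8 7 4 5.
That gives 1 route.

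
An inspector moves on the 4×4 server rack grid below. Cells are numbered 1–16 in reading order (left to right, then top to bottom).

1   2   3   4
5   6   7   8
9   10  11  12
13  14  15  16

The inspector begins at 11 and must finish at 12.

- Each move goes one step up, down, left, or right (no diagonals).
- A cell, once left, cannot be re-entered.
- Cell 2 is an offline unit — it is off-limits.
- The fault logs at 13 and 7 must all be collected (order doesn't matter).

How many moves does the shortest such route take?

Any route passes through 13 and 7 in some order between 11 and 12. Summing Manhattan distances along each leg and taking the cheapest ordering (11 → 7 → 13 → 12) gives a lower bound of 1 + 4 + 4 = 9 moves.
A route of 9 moves achieves this: 11 → 7 → 6 → 10 → 9 → 13 → 14 → 15 → 16 → 12.
Since 9 matches the lower bound, it is optimal.

9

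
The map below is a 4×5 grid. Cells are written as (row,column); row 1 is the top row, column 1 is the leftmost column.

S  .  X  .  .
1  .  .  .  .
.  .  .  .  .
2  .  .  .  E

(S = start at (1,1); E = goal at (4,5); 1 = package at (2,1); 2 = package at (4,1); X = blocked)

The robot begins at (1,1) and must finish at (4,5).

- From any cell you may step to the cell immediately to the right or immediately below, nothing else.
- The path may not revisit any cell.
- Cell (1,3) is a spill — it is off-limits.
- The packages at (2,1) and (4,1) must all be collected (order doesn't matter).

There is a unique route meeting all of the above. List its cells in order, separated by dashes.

Moves only go right or down, so the column and row indices never decrease.
Route from (1,1): down 3 to (4,1), right 4 to (4,5) — 7 moves in all.
Check: all required cells visited.

(1,1) - (2,1) - (3,1) - (4,1) - (4,2) - (4,3) - (4,4) - (4,5)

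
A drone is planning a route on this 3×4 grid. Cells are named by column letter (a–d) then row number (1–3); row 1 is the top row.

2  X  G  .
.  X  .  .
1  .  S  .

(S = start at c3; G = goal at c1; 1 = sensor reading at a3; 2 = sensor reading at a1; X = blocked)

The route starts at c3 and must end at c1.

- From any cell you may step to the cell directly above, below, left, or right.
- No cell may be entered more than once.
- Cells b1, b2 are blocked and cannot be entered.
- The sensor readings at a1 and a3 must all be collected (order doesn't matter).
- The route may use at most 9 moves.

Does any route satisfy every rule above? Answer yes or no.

a1 must be visited but has only one open neighbour (a2), and it is neither the start nor the goal — the route would have to enter and leave through a2, re-entering it.

no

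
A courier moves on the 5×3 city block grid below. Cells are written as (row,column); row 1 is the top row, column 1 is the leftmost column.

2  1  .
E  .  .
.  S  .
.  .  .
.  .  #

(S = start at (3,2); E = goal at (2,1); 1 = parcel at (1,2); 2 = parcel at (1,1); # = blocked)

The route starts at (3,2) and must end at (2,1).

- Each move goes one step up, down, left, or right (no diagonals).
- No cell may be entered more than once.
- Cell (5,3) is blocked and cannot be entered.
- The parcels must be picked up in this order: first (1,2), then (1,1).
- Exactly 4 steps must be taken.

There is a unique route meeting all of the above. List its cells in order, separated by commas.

The waypoints must appear in the order (1,2), (1,1), with no cell reused.
Route from (3,2): 2× up (reaching (1,2)), left to (1,1), down to (2,1) — 4 moves in all.
Check: order respected (1 at step 2, 2 at step 3); 4 moves as required.

(3,2), (2,2), (1,2), (1,1), (2,1)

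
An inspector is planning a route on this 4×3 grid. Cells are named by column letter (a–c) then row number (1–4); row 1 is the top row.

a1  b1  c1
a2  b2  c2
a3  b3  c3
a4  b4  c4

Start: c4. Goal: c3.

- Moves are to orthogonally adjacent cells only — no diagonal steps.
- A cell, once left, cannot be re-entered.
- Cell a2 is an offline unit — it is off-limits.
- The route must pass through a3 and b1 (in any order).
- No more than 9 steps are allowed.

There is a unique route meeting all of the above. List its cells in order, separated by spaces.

c4 b4 a4 a3 b3 b2 b1 c1 c2 c3

Any route must reach a3 and b1 and still end at c3 within 9 moves, so the order of the required stops is forced.
Route from c4: 2× left (reaching a4), up to a3, right to b3, 2× up (reaching b1), right to c1, 2× down (reaching c3) — 9 moves in all.
Check: all required cells visited; 9 ≤ 9 moves.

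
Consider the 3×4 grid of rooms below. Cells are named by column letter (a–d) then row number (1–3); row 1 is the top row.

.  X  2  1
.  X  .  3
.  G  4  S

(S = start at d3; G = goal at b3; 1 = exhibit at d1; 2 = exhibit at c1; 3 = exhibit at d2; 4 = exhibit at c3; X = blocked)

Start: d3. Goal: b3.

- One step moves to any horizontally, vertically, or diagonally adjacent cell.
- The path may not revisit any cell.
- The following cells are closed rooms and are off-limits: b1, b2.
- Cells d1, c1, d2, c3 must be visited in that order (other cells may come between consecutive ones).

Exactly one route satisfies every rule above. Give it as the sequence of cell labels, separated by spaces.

The waypoints must appear in the order d1, c1, d2, c3, with no cell reused.
Route from d3: up-left 1 to c2, up-right 1 to d1, left 1 to c1, down-right 1 to d2, down-left 1 to c3, left 1 to b3 — 6 moves in all.
Check: order respected (1 at step 2, 2 at step 3, 3 at step 4, 4 at step 5).

d3 c2 d1 c1 d2 c3 b3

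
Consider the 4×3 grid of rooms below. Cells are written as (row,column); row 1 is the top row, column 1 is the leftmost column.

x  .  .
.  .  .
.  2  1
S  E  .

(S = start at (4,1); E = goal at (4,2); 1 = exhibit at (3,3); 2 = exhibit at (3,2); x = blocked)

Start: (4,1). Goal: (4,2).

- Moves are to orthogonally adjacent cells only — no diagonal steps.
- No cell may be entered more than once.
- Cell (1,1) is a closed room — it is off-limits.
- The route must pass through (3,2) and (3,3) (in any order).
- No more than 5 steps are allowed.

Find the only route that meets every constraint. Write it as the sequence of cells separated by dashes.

Any route must reach (3,2) and (3,3) and still end at (4,2) within 5 moves, so the order of the required stops is forced.
Route from (4,1): up to (3,1), 2× right (reaching (3,3)), down to (4,3), left to (4,2) — 5 moves in all.
Check: all required cells visited; 5 ≤ 5 moves.

(4,1) - (3,1) - (3,2) - (3,3) - (4,3) - (4,2)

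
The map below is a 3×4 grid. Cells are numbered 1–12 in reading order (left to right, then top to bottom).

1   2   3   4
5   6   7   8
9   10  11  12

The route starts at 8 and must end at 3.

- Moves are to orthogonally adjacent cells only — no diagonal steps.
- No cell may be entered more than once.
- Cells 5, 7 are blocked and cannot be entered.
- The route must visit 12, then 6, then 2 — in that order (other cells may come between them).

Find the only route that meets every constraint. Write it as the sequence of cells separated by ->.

8 -> 12 -> 11 -> 10 -> 6 -> 2 -> 3

The waypoints must appear in the order 12, 6, 2, with no cell reused.
Route from 8: down to 12, 2× left (reaching 10), 2× up (reaching 2), right to 3 — 6 moves in all.
Check: order respected (12 at step 1, 6 at step 4, 2 at step 5).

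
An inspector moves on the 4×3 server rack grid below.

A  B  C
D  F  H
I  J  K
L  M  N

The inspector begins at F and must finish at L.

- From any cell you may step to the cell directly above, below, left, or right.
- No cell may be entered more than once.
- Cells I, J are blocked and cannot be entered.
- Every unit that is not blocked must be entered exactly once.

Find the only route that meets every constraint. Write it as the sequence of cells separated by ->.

F -> D -> A -> B -> C -> H -> K -> N -> M -> L

Need to visit all 10 open cells exactly once, starting at F and ending at L.
Cell M has only two open neighbours (L and N), so the path must pass straight through it: one of those is the cell it's entered from and the other is where it exits.
Route from F: left to D, up to A, 2× right (reaching C), 3× down (reaching N), 2× left (reaching L) — 9 moves in all.
Check: all 10 open cells covered.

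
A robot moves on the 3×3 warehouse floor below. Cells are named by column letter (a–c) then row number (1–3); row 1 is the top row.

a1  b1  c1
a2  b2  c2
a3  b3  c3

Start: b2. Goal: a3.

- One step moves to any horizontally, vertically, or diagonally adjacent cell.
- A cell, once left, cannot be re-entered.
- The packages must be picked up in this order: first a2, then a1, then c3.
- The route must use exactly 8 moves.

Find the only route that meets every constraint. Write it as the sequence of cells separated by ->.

The waypoints must appear in the order a2, a1, c3, with no cell reused.
Route from b2: left to a2, up to a1, 2× right (reaching c1), 2× down (reaching c3), 2× left (reaching a3) — 8 moves in all.
Check: order respected (a2 at step 1, a1 at step 2, c3 at step 6); 8 moves as required.

b2 -> a2 -> a1 -> b1 -> c1 -> c2 -> c3 -> b3 -> a3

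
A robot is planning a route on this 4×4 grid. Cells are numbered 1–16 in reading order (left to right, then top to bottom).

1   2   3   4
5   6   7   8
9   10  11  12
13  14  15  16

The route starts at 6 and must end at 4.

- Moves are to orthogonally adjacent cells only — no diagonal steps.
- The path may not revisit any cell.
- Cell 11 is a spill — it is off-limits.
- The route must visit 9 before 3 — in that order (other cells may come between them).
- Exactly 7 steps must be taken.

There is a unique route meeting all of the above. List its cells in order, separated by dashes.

The waypoints must appear in the order 9, 3, with no cell reused.
Route from 6: down 1 to 10, left 1 to 9, up 2 to 1, right 3 to 4 — 7 moves in all.
Check: order respected (9 at step 2, 3 at step 6); 7 moves as required.

6 - 10 - 9 - 5 - 1 - 2 - 3 - 4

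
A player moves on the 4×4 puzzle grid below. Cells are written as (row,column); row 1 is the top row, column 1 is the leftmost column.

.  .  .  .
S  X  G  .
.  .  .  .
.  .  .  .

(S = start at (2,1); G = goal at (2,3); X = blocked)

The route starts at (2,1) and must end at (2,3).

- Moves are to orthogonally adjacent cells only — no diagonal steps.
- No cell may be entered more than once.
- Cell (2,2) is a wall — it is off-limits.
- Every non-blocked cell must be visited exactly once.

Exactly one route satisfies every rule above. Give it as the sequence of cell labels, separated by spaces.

Need to visit all 15 open cells exactly once, starting at (2,1) and ending at (2,3).
Cell (4,4) has only two open neighbours ((3,4) and (4,3)), so the path must pass straight through it: one of those is the cell it's entered from and the other is where it exits.
Route from (2,1): up to (1,1), 3× right (reaching (1,4)), 3× down (reaching (4,4)), 3× left (reaching (4,1)), up to (3,1), 2× right (reaching (3,3)), up to (2,3) — 14 moves in all.
Check: all 15 open cells covered.

(2,1) (1,1) (1,2) (1,3) (1,4) (2,4) (3,4) (4,4) (4,3) (4,2) (4,1) (3,1) (3,2) (3,3) (2,3)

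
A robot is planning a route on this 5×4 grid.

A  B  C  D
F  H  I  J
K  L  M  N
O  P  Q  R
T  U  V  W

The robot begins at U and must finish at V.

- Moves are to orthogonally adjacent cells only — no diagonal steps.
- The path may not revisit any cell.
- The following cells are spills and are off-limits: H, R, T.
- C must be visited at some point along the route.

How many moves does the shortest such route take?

11

Any route passes through C somewhere between U and V. Summing Manhattan distances along the two legs (U → C → V) gives a lower bound of 5 + 4 = 9 moves.
The shortest route satisfying every rule uses 11 moves: U → P → L → K → F → A → B → C → I → M → Q → V.
The no-revisit rule (legs can't share cells) pushes the minimum above the 9-move bound; an exhaustive check rules out every length from 9 to 10, leaving 11 as the minimum.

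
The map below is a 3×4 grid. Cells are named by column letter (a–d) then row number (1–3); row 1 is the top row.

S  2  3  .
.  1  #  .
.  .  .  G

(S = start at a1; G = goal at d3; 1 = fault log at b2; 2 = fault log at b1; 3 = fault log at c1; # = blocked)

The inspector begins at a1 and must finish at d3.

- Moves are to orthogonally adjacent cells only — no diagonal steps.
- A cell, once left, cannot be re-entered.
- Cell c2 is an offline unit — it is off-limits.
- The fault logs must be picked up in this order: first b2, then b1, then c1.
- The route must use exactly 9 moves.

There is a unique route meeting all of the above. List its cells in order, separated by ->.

a1 -> a2 -> a3 -> b3 -> b2 -> b1 -> c1 -> d1 -> d2 -> d3

The waypoints must appear in the order b2, b1, c1, with no cell reused.
Route from a1: down 2 to a3, right 1 to b3, up 2 to b1, right 2 to d1, down 2 to d3 — 9 moves in all.
Check: order respected (1 at step 4, 2 at step 5, 3 at step 6); 9 moves as required.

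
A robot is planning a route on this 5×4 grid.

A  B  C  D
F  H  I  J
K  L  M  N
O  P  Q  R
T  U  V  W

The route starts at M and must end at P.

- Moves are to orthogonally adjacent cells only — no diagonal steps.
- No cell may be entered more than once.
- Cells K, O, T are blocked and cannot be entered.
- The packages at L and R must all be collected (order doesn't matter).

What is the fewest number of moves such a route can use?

8

Any route passes through L and R in some order between M and P. Summing Manhattan distances along each leg and taking the cheapest ordering (M → R → L → P) gives a lower bound of 2 + 3 + 1 = 6 moves.
The shortest route satisfying every rule uses 8 moves: M → Q → R → N → J → I → H → L → P.
The no-revisit rule (legs can't share cells) pushes the minimum above the 6-move bound; an exhaustive check rules out every length from 6 to 7, leaving 8 as the minimum.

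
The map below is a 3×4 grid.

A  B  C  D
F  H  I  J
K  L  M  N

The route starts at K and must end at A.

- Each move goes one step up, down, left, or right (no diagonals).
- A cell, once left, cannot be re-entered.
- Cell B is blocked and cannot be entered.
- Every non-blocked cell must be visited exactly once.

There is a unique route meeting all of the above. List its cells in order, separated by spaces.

Need to visit all 11 open cells exactly once, starting at K and ending at A.
Cell D has only two open neighbours (J and C), so the path must pass straight through it: one of those is the cell it's entered from and the other is where it exits.
Route from K: 3× right (reaching N), 2× up (reaching D), left to C, down to I, 2× left (reaching F), up to A — 10 moves in all.
Check: all 11 open cells covered.

K L M N J D C I H F A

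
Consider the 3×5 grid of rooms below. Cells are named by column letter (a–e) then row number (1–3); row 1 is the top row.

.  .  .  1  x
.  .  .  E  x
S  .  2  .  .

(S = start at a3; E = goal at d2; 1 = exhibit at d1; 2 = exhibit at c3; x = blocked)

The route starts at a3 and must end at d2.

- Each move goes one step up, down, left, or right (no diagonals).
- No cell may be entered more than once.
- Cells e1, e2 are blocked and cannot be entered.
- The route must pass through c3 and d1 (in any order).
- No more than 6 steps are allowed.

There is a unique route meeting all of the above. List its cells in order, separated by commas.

a3, b3, c3, c2, c1, d1, d2

Any route must reach c3 and d1 and still end at d2 within 6 moves, so the order of the required stops is forced.
Route from a3: 2× right (reaching c3), 2× up (reaching c1), right to d1, down to d2 — 6 moves in all.
Check: all required cells visited; 6 ≤ 6 moves.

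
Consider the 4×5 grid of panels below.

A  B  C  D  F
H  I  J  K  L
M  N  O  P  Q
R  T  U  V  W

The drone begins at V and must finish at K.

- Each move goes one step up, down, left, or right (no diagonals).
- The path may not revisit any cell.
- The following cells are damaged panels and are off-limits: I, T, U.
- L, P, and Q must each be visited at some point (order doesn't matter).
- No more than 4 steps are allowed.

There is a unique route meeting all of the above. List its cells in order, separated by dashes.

The budget equals the shortest possible length, so every move has to be on a shortest route through the required cells.
Route from V: up 1 to P, right 1 to Q, up 1 to L, left 1 to K — 4 moves in all.
Check: all required cells visited; 4 ≤ 4 moves.

V - P - Q - L - K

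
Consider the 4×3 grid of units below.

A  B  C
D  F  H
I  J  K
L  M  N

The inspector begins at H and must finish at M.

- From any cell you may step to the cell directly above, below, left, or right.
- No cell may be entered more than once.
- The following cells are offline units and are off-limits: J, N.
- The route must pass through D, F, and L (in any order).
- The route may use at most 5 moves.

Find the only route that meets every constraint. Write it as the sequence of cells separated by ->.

H -> F -> D -> I -> L -> M

The budget equals the shortest possible length, so every move has to be on a shortest route through the required cells.
Route from H: 2× left (reaching D), 2× down (reaching L), right to M — 5 moves in all.
Check: all required cells visited; 5 ≤ 5 moves.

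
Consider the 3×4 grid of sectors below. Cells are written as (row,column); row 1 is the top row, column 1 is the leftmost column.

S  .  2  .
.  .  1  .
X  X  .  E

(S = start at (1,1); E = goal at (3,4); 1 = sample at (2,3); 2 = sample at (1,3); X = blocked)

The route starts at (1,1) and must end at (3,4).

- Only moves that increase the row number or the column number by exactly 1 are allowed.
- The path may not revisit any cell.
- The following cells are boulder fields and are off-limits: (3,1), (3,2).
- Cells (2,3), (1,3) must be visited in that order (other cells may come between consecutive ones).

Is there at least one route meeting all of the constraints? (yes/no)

no

(1,3) lies above (2,3), so going from (2,3) to (1,3) would need an upward move — but moves only go right/down, so (2,3) cannot be visited before (1,3).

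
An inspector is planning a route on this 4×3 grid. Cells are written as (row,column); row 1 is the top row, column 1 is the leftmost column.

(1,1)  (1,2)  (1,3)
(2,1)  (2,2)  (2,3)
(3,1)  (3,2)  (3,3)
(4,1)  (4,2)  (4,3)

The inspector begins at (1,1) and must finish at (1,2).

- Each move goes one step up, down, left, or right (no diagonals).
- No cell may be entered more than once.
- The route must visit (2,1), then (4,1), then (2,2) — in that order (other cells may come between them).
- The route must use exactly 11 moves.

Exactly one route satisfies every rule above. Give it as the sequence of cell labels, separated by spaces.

The waypoints must appear in the order (2,1), (4,1), (2,2), with no cell reused.
Route from (1,1): 3× down (reaching (4,1)), 2× right (reaching (4,3)), up to (3,3), left to (3,2), up to (2,2), right to (2,3), up to (1,3), left to (1,2) — 11 moves in all.
Check: order respected ((2,1) at step 1, (4,1) at step 3, (2,2) at step 8); 11 moves as required.

(1,1) (2,1) (3,1) (4,1) (4,2) (4,3) (3,3) (3,2) (2,2) (2,3) (1,3) (1,2)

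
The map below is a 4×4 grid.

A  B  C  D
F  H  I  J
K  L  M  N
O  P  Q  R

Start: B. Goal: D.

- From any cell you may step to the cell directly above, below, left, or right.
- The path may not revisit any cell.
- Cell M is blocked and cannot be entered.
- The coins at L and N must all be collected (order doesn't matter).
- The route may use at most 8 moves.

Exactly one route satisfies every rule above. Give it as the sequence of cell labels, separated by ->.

B -> H -> L -> P -> Q -> R -> N -> J -> D

The 8-move cap with required stops at L, N leaves no slack for detours.
Route from B: down 3 to P, right 2 to R, up 3 to D — 8 moves in all.
Check: all required cells visited; 8 ≤ 8 moves.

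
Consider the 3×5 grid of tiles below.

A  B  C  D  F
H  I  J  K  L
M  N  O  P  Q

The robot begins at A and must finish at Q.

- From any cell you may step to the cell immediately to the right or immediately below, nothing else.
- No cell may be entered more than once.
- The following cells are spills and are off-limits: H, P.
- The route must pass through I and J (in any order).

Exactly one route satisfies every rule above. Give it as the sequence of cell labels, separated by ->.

A -> B -> I -> J -> K -> L -> Q

Moves only go right or down, so the column and row indices never decrease.
Route from A: right to B, down to I, 3× right (reaching L), down to Q — 6 moves in all.
Check: all required cells visited.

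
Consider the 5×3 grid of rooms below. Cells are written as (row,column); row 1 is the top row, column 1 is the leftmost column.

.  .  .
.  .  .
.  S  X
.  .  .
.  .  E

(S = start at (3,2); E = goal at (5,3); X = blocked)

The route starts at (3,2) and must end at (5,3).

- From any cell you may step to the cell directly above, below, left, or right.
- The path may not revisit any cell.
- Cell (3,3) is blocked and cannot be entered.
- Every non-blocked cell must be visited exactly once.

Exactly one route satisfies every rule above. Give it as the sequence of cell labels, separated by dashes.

(3,2) - (2,2) - (2,3) - (1,3) - (1,2) - (1,1) - (2,1) - (3,1) - (4,1) - (5,1) - (5,2) - (4,2) - (4,3) - (5,3)

Need to visit all 14 open cells exactly once, starting at (3,2) and ending at (5,3).
Route from (3,2): up 1 to (2,2), right 1 to (2,3), up 1 to (1,3), left 2 to (1,1), down 4 to (5,1), right 1 to (5,2), up 1 to (4,2), right 1 to (4,3), down 1 to (5,3) — 13 moves in all.
Check: all 14 open cells covered.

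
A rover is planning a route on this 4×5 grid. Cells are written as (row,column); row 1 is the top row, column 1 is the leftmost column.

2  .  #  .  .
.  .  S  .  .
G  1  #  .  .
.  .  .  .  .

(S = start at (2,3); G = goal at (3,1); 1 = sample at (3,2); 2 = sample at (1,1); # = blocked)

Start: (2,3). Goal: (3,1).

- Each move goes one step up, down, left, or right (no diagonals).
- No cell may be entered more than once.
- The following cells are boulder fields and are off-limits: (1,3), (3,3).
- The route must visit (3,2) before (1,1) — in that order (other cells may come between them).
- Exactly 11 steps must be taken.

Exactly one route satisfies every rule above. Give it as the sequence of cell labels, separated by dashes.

(2,3) - (2,4) - (3,4) - (4,4) - (4,3) - (4,2) - (3,2) - (2,2) - (1,2) - (1,1) - (2,1) - (3,1)

The waypoints must appear in the order (3,2), (1,1), with no cell reused.
Route from (2,3): right to (2,4), 2× down (reaching (4,4)), 2× left (reaching (4,2)), 3× up (reaching (1,2)), left to (1,1), 2× down (reaching (3,1)) — 11 moves in all.
Check: order respected (1 at step 6, 2 at step 9); 11 moves as required.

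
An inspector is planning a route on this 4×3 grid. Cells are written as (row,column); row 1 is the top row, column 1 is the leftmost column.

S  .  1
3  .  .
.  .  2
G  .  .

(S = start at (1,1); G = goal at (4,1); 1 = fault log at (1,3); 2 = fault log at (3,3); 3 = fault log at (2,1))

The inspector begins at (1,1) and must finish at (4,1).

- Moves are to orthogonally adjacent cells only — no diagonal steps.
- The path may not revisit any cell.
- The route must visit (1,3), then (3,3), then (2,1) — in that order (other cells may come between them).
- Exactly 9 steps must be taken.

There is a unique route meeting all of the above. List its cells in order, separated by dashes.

The waypoints must appear in the order (1,3), (3,3), (2,1), with no cell reused.
Route from (1,1): right 2 to (1,3), down 2 to (3,3), left 1 to (3,2), up 1 to (2,2), left 1 to (2,1), down 2 to (4,1) — 9 moves in all.
Check: order respected (1 at step 2, 2 at step 4, 3 at step 7); 9 moves as required.

(1,1) - (1,2) - (1,3) - (2,3) - (3,3) - (3,2) - (2,2) - (2,1) - (3,1) - (4,1)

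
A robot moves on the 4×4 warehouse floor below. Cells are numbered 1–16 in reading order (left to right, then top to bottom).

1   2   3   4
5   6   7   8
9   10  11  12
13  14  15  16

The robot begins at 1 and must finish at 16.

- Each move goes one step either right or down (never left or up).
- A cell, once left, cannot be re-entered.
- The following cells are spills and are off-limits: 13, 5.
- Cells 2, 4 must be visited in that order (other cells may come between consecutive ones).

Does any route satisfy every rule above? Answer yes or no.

One route that works: 1 → 2 → 3 → 4 → 8 → 12 → 16.

yes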